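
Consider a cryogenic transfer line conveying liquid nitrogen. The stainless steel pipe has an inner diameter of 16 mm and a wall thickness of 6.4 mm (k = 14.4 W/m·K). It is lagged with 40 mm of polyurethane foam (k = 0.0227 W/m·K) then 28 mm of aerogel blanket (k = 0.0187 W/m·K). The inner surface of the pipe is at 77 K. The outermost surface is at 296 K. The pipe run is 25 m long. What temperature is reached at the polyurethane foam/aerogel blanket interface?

T ≈ 236 K

Per-layer cylindrical resistances, series-summed:
R_stainless steel pipe wall = ln(14.4/8)/(2π×14.4×25) = 2.599×10^-4 K/W
R_polyurethane foam = ln(54.4/14.4)/(2π×0.0227×25) = 0.3728 K/W
R_aerogel blanket = ln(82.4/54.4)/(2π×0.0187×25) = 0.1414 K/W
R_total = 0.5144 K/W
Q = ΔT/R_total = 219/0.5144
Q = 426 W
T_interface = T_inner + Q·ΣR(inner→interface) = 77 + 426×0.373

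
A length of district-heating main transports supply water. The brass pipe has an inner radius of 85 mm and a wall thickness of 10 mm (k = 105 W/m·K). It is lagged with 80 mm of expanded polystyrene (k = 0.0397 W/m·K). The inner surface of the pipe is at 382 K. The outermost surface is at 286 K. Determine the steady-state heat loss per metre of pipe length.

q′ ≈ 39.2 W/m

Per-layer cylindrical resistances, series-summed:
R_brass pipe wall = ln(95/85)/(2π×105×1) = 1.686×10^-4 K/W
R_expanded polystyrene = ln(175/95)/(2π×0.0397×1) = 2.449 K/W
R_total = 2.449 K/W
Q = ΔT/R_total = 96/2.449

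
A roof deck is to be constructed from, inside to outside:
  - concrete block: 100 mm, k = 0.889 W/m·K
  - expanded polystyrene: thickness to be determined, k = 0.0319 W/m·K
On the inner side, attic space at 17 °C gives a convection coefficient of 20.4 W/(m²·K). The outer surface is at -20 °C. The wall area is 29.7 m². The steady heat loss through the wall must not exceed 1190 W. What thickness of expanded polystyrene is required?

L ≈ 24.3 mm

Using the resistance-network approach (series):
R_inner film = 1/(h_i·A) = 1/(20.4×29.7) = 0.00165 K/W
R_concrete block = L/(kA) = 0.1/(0.889×29.7) = 0.003787 K/W
Sum of the known resistances R_other = 0.005438 K/W
Required total resistance R_tot = ΔT/Q_allow = 37/1190 = 0.03109 K/W
R_expanded polystyrene = R_tot − R_other = 0.02565 K/W
L = R·k·A = 0.02565×0.0319×29.7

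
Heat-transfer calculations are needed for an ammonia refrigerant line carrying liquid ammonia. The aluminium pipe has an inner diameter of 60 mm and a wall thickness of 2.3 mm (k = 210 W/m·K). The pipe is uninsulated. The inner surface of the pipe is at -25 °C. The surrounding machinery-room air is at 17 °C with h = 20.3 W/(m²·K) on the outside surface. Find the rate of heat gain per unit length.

q′ ≈ 173 W/m

Per-layer cylindrical resistances, series-summed:
R_aluminium pipe wall = ln(32.3/30)/(2π×210×1) = 5.598×10^-5 K/W
R_outer film = 1/(h_o·2πr_oL) = 1/(20.3×2π×0.0323×1) = 0.2427 K/W
R_total = 0.2428 K/W
Q = ΔT/R_total = 42/0.2428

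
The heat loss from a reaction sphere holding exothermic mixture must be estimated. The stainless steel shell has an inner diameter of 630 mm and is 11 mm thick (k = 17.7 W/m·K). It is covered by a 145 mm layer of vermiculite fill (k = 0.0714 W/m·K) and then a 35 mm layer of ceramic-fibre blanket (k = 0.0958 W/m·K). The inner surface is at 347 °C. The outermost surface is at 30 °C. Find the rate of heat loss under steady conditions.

Each spherical layer contributes R = (1/r_i − 1/r_o)/(4πk):
R_stainless steel shell = (1/0.315 − 1/0.326)/(4π×17.7) = 4.816×10^-4 K/W
R_vermiculite fill = (1/0.326 − 1/0.471)/(4π×0.0714) = 1.052 K/W
R_ceramic-fibre blanket = (1/0.471 − 1/0.506)/(4π×0.0958) = 0.122 K/W
R_total = 1.175 K/W
Q = ΔT/R_total = 317/1.175

Q ≈ 270 W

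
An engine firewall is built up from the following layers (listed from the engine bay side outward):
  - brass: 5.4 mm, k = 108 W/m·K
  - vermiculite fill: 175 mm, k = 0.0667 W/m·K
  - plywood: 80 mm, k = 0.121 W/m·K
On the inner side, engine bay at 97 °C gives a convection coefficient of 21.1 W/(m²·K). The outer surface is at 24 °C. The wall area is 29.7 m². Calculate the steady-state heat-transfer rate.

Q ≈ 651 W

Treating each layer as a thermal resistance in series:
R_inner film = 1/(h_i·A) = 1/(21.1×29.7) = 0.001596 K/W
R_brass = L/(kA) = 0.0054/(108×29.7) = 1.684×10^-6 K/W
R_vermiculite fill = L/(kA) = 0.175/(0.0667×29.7) = 0.08834 K/W
R_plywood = L/(kA) = 0.08/(0.121×29.7) = 0.02226 K/W
R_total = 0.1122 K/W
Q = ΔT / R_total = 73 / 0.1122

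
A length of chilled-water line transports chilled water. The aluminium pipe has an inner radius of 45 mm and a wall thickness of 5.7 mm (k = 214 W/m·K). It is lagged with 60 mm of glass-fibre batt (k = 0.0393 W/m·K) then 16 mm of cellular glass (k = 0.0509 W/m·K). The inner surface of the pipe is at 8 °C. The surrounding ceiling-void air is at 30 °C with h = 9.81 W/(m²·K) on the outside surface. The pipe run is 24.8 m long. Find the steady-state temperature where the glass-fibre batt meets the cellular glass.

T ≈ 26.7 °C

Cylindrical conduction, so R = ln(r₂/r₁)/(2πkL) per layer, in series:
R_aluminium pipe wall = ln(50.7/45)/(2π×214×24.8) = 3.577×10^-6 K/W
R_glass-fibre batt = ln(110.7/50.7)/(2π×0.0393×24.8) = 0.1275 K/W
R_cellular glass = ln(126.7/110.7)/(2π×0.0509×24.8) = 0.01702 K/W
R_outer film = 1/(h_o·2πr_oL) = 1/(9.81×2π×0.1267×24.8) = 0.005163 K/W
R_total = 0.1497 K/W
Q = ΔT/R_total = 22/0.1497
Q = 147 W
T_interface = T_inner + Q·ΣR(inner→interface) = 8 + 147×0.1275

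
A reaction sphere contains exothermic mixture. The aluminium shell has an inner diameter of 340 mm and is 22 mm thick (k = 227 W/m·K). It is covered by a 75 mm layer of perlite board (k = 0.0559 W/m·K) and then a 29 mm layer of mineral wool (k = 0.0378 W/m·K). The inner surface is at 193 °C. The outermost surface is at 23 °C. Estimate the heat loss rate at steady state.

Q ≈ 59.5 W

Spherical conduction: R = (1/r_in − 1/r_out)/(4πk) per layer; series-sum.
R_aluminium shell = (1/0.17 − 1/0.192)/(4π×227) = 2.363×10^-4 K/W
R_perlite board = (1/0.192 − 1/0.267)/(4π×0.0559) = 2.083 K/W
R_mineral wool = (1/0.267 − 1/0.296)/(4π×0.0378) = 0.7725 K/W
R_total = 2.855 K/W
Q = ΔT/R_total = 170/2.855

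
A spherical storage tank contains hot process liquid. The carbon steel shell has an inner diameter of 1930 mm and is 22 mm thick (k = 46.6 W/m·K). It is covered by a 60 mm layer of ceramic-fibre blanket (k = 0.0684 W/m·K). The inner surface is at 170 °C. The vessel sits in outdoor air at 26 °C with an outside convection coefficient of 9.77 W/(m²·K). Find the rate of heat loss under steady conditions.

Each spherical layer contributes R = (1/r_i − 1/r_o)/(4πk):
R_carbon steel shell = (1/0.965 − 1/0.987)/(4π×46.6) = 3.944×10^-5 K/W
R_ceramic-fibre blanket = (1/0.987 − 1/1.047)/(4π×0.0684) = 0.06755 K/W
R_outer film = 1/(h·4πr_o²) = 1/(9.77×4π×1.047²) = 0.00743 K/W
R_total = 0.07502 K/W
Q = ΔT/R_total = 144/0.07502

Q ≈ 1920 W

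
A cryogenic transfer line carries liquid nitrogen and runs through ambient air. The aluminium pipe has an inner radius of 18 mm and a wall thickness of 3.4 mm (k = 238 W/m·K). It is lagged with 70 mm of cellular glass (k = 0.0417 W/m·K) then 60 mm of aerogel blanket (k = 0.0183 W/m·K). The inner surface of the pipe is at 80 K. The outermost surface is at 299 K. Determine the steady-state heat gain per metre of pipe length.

q′ ≈ 22.1 W/m

Radial resistances (cylindrical: R_cond = ln(r_o/r_i)/(2πkL), R_conv = 1/(h·2πrL)):
R_aluminium pipe wall = ln(21.4/18)/(2π×238×1) = 1.157×10^-4 K/W
R_cellular glass = ln(91.4/21.4)/(2π×0.0417×1) = 5.541 K/W
R_aerogel blanket = ln(151.4/91.4)/(2π×0.0183×1) = 4.389 K/W
R_total = 9.931 K/W
Q = ΔT/R_total = 219/9.931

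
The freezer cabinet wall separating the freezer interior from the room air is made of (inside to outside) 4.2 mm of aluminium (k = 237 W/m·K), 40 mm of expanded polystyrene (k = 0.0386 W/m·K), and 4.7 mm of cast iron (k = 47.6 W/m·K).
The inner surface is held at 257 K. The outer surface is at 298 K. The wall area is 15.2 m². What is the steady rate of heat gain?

Q ≈ 601 W

Using the resistance-network approach (series):
R_aluminium = L/(kA) = 0.0042/(237×15.2) = 1.166×10^-6 K/W
R_expanded polystyrene = L/(kA) = 0.04/(0.0386×15.2) = 0.06818 K/W
R_cast iron = L/(kA) = 0.0047/(47.6×15.2) = 6.496×10^-6 K/W
R_total = 0.06818 K/W
Q = ΔT / R_total = 41 / 0.06818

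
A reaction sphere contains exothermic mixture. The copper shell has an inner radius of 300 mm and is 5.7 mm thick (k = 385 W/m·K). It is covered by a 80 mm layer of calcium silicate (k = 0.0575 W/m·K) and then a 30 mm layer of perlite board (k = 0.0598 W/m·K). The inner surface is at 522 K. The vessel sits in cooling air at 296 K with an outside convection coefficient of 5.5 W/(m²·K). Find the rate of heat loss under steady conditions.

Each spherical layer contributes R = (1/r_i − 1/r_o)/(4πk):
R_copper shell = (1/0.3 − 1/0.3057)/(4π×385) = 1.285×10^-5 K/W
R_calcium silicate = (1/0.3057 − 1/0.3857)/(4π×0.0575) = 0.939 K/W
R_perlite board = (1/0.3857 − 1/0.4157)/(4π×0.0598) = 0.249 K/W
R_outer film = 1/(h·4πr_o²) = 1/(5.5×4π×0.4157²) = 0.08373 K/W
R_total = 1.272 K/W
Q = ΔT/R_total = 226/1.272

Q ≈ 178 W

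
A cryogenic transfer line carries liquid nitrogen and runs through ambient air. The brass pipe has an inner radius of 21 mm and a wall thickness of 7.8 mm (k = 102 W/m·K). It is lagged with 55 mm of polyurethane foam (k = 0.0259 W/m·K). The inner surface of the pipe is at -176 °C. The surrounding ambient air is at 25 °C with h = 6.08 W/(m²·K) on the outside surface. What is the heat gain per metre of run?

q′ ≈ 29.2 W/m

Treating each annulus and film as a series resistance:
R_brass pipe wall = ln(28.8/21)/(2π×102×1) = 4.928×10^-4 K/W
R_polyurethane foam = ln(83.8/28.8)/(2π×0.0259×1) = 6.563 K/W
R_outer film = 1/(h_o·2πr_oL) = 1/(6.08×2π×0.0838×1) = 0.3124 K/W
R_total = 6.876 K/W
Q = ΔT/R_total = 201/6.876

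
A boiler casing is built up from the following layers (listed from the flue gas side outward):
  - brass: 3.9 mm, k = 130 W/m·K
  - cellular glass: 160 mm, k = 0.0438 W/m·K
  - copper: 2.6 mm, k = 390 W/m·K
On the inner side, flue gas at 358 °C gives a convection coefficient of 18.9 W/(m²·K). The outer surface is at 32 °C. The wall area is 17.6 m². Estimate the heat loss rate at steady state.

Treating each layer as a thermal resistance in series:
R_inner film = 1/(h_i·A) = 1/(18.9×17.6) = 0.003006 K/W
R_brass = L/(kA) = 0.0039/(130×17.6) = 1.705×10^-6 K/W
R_cellular glass = L/(kA) = 0.16/(0.0438×17.6) = 0.2076 K/W
R_copper = L/(kA) = 0.0026/(390×17.6) = 3.788×10^-7 K/W
R_total = 0.2106 K/W
Q = ΔT / R_total = 326 / 0.2106

Q ≈ 1550 W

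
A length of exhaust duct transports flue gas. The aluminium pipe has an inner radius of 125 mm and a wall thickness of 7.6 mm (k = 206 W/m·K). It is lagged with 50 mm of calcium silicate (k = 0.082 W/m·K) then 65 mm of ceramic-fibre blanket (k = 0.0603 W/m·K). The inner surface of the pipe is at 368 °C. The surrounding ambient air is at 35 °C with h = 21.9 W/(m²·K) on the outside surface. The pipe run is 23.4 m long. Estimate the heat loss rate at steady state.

Treating each annulus and film as a series resistance:
R_aluminium pipe wall = ln(132.6/125)/(2π×206×23.4) = 1.949×10^-6 K/W
R_calcium silicate = ln(182.6/132.6)/(2π×0.082×23.4) = 0.02654 K/W
R_ceramic-fibre blanket = ln(247.6/182.6)/(2π×0.0603×23.4) = 0.03435 K/W
R_outer film = 1/(h_o·2πr_oL) = 1/(21.9×2π×0.2476×23.4) = 0.001254 K/W
R_total = 0.06214 K/W
Q = ΔT/R_total = 333/0.06214

Q ≈ 5360 W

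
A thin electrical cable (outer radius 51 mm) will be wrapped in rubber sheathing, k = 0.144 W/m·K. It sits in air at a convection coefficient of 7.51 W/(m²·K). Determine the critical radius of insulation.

r_cr ≈ 19.2 mm

For a cylinder r_cr = k/h = 0.144/7.51
r_cr = 19.2 mm; since the bare radius (51 mm) is above r_cr, any added insulation will reduce heat loss.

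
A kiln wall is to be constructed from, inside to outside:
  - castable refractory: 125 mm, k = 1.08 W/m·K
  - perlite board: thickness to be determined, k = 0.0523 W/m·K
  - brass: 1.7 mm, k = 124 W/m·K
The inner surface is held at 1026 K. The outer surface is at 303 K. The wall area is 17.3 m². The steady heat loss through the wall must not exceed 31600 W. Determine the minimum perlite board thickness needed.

Using the resistance-network approach (series):
R_castable refractory = L/(kA) = 0.125/(1.08×17.3) = 0.00669 K/W
R_brass = L/(kA) = 0.0017/(124×17.3) = 7.925×10^-7 K/W
Sum of the known resistances R_other = 0.006691 K/W
Required total resistance R_tot = ΔT/Q_allow = 723/31600 = 0.02288 K/W
R_perlite board = R_tot − R_other = 0.01619 K/W
L = R·k·A = 0.01619×0.0523×17.3

L ≈ 14.6 mm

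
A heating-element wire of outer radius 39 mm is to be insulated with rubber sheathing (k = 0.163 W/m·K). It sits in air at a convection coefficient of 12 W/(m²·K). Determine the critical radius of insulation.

r_cr ≈ 13.6 mm

For a cylinder r_cr = k/h = 0.163/12
r_cr = 13.6 mm; since the bare radius (39 mm) is above r_cr, any added insulation will reduce heat loss.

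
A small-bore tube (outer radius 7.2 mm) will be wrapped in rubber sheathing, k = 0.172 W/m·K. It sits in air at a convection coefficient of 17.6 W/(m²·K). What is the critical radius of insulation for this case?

r_cr ≈ 9.77 mm

For a cylinder r_cr = k/h = 0.172/17.6
r_cr = 9.77 mm; since the bare radius (7.2 mm) is below r_cr, adding a thin layer of insulation will *increase* heat loss.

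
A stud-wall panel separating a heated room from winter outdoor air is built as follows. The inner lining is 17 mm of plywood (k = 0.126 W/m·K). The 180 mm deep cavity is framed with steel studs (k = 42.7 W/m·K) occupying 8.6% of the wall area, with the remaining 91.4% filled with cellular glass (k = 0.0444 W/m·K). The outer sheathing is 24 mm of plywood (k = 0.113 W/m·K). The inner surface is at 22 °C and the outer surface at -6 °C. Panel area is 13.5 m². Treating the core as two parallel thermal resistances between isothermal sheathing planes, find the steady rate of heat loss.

Sheathing layers in series; stud and cavity paths in parallel between them.
R_inner = 0.017/(0.126×13.5) = 0.009994 K/W
R_stud  = 0.18/(42.7×0.086×13.5) = 0.003631 K/W
R_cav   = 0.18/(0.0444×0.914×13.5) = 0.3286 K/W
1/R_core = 1/R_stud + 1/R_cav → R_core = 0.003591 K/W
R_outer = 0.024/(0.113×13.5) = 0.01573 K/W
R_total = 0.02932 K/W
Q = ΔT/R_total = 28/0.02932

Q ≈ 955 W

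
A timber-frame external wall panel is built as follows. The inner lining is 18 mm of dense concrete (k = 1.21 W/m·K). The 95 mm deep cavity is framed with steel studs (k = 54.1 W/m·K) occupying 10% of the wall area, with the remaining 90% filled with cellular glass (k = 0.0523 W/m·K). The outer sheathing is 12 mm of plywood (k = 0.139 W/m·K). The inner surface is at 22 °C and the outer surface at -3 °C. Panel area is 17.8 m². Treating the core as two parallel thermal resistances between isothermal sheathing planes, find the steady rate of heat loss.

Sheathing layers in series; stud and cavity paths in parallel between them.
R_inner = 0.018/(1.21×17.8) = 8.357×10^-4 K/W
R_stud  = 0.095/(54.1×0.1×17.8) = 9.865×10^-4 K/W
R_cav   = 0.095/(0.0523×0.9×17.8) = 0.1134 K/W
1/R_core = 1/R_stud + 1/R_cav → R_core = 9.78×10^-4 K/W
R_outer = 0.012/(0.139×17.8) = 0.00485 K/W
R_total = 0.006664 K/W
Q = ΔT/R_total = 25/0.006664

Q ≈ 3750 W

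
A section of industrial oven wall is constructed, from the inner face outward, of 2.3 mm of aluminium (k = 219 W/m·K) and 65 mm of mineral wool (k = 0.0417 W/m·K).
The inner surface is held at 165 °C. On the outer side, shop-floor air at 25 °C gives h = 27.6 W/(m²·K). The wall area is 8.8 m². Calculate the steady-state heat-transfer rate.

Thermal resistances in series:
R_aluminium = L/(kA) = 0.0023/(219×8.8) = 1.193×10^-6 K/W
R_mineral wool = L/(kA) = 0.065/(0.0417×8.8) = 0.1771 K/W
R_outer film = 1/(h_o·A) = 1/(27.6×8.8) = 0.004117 K/W
R_total = 0.1812 K/W
Q = ΔT / R_total = 140 / 0.1812

Q ≈ 772 W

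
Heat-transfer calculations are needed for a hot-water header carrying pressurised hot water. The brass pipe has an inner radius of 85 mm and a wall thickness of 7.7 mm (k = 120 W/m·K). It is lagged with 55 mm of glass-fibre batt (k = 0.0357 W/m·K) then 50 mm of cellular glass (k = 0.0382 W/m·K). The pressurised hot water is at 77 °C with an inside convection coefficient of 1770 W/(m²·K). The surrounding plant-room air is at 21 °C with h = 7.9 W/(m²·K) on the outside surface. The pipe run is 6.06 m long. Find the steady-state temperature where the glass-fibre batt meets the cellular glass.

Cylindrical conduction, so R = ln(r₂/r₁)/(2πkL) per layer, in series:
R_inner film = 1/(h_i·2πr₁L) = 1/(1770×2π×0.085×6.06) = 1.746×10^-4 K/W
R_brass pipe wall = ln(92.7/85)/(2π×120×6.06) = 1.898×10^-5 K/W
R_glass-fibre batt = ln(147.7/92.7)/(2π×0.0357×6.06) = 0.3427 K/W
R_cellular glass = ln(197.7/147.7)/(2π×0.0382×6.06) = 0.2005 K/W
R_outer film = 1/(h_o·2πr_oL) = 1/(7.9×2π×0.1977×6.06) = 0.01682 K/W
R_total = 0.5602 K/W
Q = ΔT/R_total = 56/0.5602
Q = 100 W
T_interface = T_inner − Q·ΣR(inner→interface) = 77 − 100×0.3429

T ≈ 42.7 °C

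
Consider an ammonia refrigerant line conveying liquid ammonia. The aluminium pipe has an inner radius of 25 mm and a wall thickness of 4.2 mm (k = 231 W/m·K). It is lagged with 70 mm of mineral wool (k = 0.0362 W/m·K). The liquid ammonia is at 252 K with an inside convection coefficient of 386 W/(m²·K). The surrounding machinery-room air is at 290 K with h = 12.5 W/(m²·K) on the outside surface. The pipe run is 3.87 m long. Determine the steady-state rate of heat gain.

Q ≈ 26.6 W

Radial resistances (cylindrical: R_cond = ln(r_o/r_i)/(2πkL), R_conv = 1/(h·2πrL)):
R_inner film = 1/(h_i·2πr₁L) = 1/(386×2π×0.025×3.87) = 0.004262 K/W
R_aluminium pipe wall = ln(29.2/25)/(2π×231×3.87) = 2.765×10^-5 K/W
R_mineral wool = ln(99.2/29.2)/(2π×0.0362×3.87) = 1.389 K/W
R_outer film = 1/(h_o·2πr_oL) = 1/(12.5×2π×0.0992×3.87) = 0.03317 K/W
R_total = 1.427 K/W
Q = ΔT/R_total = 38/1.427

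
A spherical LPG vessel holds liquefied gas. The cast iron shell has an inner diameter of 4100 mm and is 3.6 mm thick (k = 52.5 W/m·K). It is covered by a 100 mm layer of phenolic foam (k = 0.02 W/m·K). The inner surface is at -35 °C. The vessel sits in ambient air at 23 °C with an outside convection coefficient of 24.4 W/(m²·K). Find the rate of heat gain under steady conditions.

Q ≈ 640 W

Radial (spherical) resistances in series:
R_cast iron shell = (1/2.05 − 1/2.0536)/(4π×52.5) = 1.296×10^-6 K/W
R_phenolic foam = (1/2.0536 − 1/2.1536)/(4π×0.02) = 0.08997 K/W
R_outer film = 1/(h·4πr_o²) = 1/(24.4×4π×2.1536²) = 7.032×10^-4 K/W
R_total = 0.09067 K/W
Q = ΔT/R_total = 58/0.09067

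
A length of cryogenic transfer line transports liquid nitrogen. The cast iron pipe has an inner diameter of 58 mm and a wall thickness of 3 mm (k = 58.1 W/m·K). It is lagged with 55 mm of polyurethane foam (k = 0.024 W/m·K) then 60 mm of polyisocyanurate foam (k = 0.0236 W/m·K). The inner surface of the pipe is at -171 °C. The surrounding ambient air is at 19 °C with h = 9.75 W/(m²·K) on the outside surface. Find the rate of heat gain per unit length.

q′ ≈ 18.5 W/m

For a radial system each layer contributes R = ln(r_out/r_in)/(2πkL); films add R = 1/(hA).
R_cast iron pipe wall = ln(32/29)/(2π×58.1×1) = 2.697×10^-4 K/W
R_polyurethane foam = ln(87/32)/(2π×0.024×1) = 6.633 K/W
R_polyisocyanurate foam = ln(147/87)/(2π×0.0236×1) = 3.537 K/W
R_outer film = 1/(h_o·2πr_oL) = 1/(9.75×2π×0.147×1) = 0.111 K/W
R_total = 10.28 K/W
Q = ΔT/R_total = 190/10.28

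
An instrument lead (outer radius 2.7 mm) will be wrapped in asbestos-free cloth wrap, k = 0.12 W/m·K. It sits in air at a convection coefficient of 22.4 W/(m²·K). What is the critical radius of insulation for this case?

r_cr ≈ 5.36 mm

For a cylinder r_cr = k/h = 0.12/22.4
r_cr = 5.36 mm; since the bare radius (2.7 mm) is below r_cr, adding a thin layer of insulation will *increase* heat loss.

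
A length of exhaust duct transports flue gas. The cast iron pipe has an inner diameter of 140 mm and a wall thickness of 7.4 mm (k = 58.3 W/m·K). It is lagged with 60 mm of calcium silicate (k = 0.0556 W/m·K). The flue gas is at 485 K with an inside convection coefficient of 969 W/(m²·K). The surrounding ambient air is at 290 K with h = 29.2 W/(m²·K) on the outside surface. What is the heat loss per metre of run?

q′ ≈ 116 W/m

Treating each annulus and film as a series resistance:
R_inner film = 1/(h_i·2πr₁L) = 1/(969×2π×0.07×1) = 0.002346 K/W
R_cast iron pipe wall = ln(77.4/70)/(2π×58.3×1) = 2.743×10^-4 K/W
R_calcium silicate = ln(137.4/77.4)/(2π×0.0556×1) = 1.643 K/W
R_outer film = 1/(h_o·2πr_oL) = 1/(29.2×2π×0.1374×1) = 0.03967 K/W
R_total = 1.685 K/W
Q = ΔT/R_total = 195/1.685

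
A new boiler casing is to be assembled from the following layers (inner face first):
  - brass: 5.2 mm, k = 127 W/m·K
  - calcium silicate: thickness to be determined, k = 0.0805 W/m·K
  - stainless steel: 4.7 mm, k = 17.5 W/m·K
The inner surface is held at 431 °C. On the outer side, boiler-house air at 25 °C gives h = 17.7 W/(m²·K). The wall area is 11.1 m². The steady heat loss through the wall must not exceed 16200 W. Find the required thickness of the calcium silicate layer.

Thermal resistances in series:
R_brass = L/(kA) = 0.0052/(127×11.1) = 3.689×10^-6 K/W
R_stainless steel = L/(kA) = 0.0047/(17.5×11.1) = 2.42×10^-5 K/W
R_outer film = 1/(h_o·A) = 1/(17.7×11.1) = 0.00509 K/W
Sum of the known resistances R_other = 0.005118 K/W
Required total resistance R_tot = ΔT/Q_allow = 406/16200 = 0.02506 K/W
R_calcium silicate = R_tot − R_other = 0.01994 K/W
L = R·k·A = 0.01994×0.0805×11.1

L ≈ 17.8 mm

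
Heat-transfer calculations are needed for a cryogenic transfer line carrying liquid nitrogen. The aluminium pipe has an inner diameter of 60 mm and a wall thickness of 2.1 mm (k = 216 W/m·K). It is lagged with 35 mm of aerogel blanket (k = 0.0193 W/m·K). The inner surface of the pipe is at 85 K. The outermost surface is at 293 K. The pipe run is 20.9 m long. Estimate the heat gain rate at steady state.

Q ≈ 715 W

Radial resistances (cylindrical: R_cond = ln(r_o/r_i)/(2πkL), R_conv = 1/(h·2πrL)):
R_aluminium pipe wall = ln(32.1/30)/(2π×216×20.9) = 2.385×10^-6 K/W
R_aerogel blanket = ln(67.1/32.1)/(2π×0.0193×20.9) = 0.2909 K/W
R_total = 0.2909 K/W
Q = ΔT/R_total = 208/0.2909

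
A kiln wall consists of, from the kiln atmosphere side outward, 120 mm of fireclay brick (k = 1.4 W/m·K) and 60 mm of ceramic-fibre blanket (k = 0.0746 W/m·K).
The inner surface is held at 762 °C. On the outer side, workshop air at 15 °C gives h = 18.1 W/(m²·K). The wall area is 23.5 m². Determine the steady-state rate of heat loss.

Series thermal resistances:
R_fireclay brick = L/(kA) = 0.12/(1.4×23.5) = 0.003647 K/W
R_ceramic-fibre blanket = L/(kA) = 0.06/(0.0746×23.5) = 0.03423 K/W
R_outer film = 1/(h_o·A) = 1/(18.1×23.5) = 0.002351 K/W
R_total = 0.04022 K/W
Q = ΔT / R_total = 747 / 0.04022

Q ≈ 18600 W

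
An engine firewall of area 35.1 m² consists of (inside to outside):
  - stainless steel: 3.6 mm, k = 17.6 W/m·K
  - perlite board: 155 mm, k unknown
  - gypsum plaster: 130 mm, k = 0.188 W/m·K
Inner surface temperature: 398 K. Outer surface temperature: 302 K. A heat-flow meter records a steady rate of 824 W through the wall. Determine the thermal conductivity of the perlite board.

k ≈ 0.0456 W/(m·K)

Thermal resistances in series:
R_stainless steel = L/(kA) = 0.0036/(17.6×35.1) = 5.828×10^-6 K/W
R_gypsum plaster = L/(kA) = 0.13/(0.188×35.1) = 0.0197 K/W
Sum of known resistances R_other = 0.01971 K/W
Total R = ΔT/Q = 96/824 = 0.1165 K/W
R_perlite board = R_total − R_other = 0.0968 K/W
k = L/(R·A) = 0.155/(0.0968×35.1)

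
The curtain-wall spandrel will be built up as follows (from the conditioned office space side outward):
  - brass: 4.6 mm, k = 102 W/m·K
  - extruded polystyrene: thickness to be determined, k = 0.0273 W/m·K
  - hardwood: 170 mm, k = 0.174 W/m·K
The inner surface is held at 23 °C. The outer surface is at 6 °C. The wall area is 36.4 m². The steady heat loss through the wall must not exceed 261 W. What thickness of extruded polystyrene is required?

L ≈ 38.1 mm

Using the resistance-network approach (series):
R_brass = L/(kA) = 0.0046/(102×36.4) = 1.239×10^-6 K/W
R_hardwood = L/(kA) = 0.17/(0.174×36.4) = 0.02684 K/W
Sum of the known resistances R_other = 0.02684 K/W
Required total resistance R_tot = ΔT/Q_allow = 17/261 = 0.06513 K/W
R_extruded polystyrene = R_tot − R_other = 0.03829 K/W
L = R·k·A = 0.03829×0.0273×36.4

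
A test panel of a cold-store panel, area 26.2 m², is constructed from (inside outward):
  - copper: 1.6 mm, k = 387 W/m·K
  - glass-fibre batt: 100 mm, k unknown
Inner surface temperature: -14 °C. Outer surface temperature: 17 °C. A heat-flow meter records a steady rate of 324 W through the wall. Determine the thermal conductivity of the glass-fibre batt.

k ≈ 0.0399 W/(m·K)

Model the wall as resistances in series:
R_copper = L/(kA) = 0.0016/(387×26.2) = 1.578×10^-7 K/W
Sum of known resistances R_other = 1.578×10^-7 K/W
Total R = ΔT/Q = 31/324 = 0.09568 K/W
R_glass-fibre batt = R_total − R_other = 0.09568 K/W
k = L/(R·A) = 0.1/(0.09568×26.2)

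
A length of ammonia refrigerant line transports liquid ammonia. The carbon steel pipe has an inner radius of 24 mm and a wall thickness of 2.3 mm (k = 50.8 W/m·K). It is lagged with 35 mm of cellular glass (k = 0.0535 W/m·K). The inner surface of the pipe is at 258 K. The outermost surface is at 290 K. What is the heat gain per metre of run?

q′ ≈ 12.7 W/m

Per-layer cylindrical resistances, series-summed:
R_carbon steel pipe wall = ln(26.3/24)/(2π×50.8×1) = 2.867×10^-4 K/W
R_cellular glass = ln(61.3/26.3)/(2π×0.0535×1) = 2.517 K/W
R_total = 2.518 K/W
Q = ΔT/R_total = 32/2.518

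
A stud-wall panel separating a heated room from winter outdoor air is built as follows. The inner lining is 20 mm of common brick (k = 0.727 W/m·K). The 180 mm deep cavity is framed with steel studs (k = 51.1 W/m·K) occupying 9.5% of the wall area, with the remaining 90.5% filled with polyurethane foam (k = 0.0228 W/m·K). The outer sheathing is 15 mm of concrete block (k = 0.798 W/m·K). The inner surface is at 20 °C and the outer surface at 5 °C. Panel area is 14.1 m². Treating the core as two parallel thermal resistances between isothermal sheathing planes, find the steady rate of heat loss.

Sheathing layers in series; stud and cavity paths in parallel between them.
R_inner = 0.02/(0.727×14.1) = 0.001951 K/W
R_stud  = 0.18/(51.1×0.095×14.1) = 0.00263 K/W
R_cav   = 0.18/(0.0228×0.905×14.1) = 0.6187 K/W
1/R_core = 1/R_stud + 1/R_cav → R_core = 0.002619 K/W
R_outer = 0.015/(0.798×14.1) = 0.001333 K/W
R_total = 0.005903 K/W
Q = ΔT/R_total = 15/0.005903

Q ≈ 2540 W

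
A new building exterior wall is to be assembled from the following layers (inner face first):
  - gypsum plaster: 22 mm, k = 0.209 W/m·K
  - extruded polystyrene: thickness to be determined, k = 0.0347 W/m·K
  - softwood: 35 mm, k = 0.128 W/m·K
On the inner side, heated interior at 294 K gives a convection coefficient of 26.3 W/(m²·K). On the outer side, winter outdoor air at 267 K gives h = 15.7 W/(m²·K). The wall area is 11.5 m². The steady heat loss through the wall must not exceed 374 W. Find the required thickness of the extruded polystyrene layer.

Using the resistance-network approach (series):
R_inner film = 1/(h_i·A) = 1/(26.3×11.5) = 0.003306 K/W
R_gypsum plaster = L/(kA) = 0.022/(0.209×11.5) = 0.009153 K/W
R_softwood = L/(kA) = 0.035/(0.128×11.5) = 0.02378 K/W
R_outer film = 1/(h_o·A) = 1/(15.7×11.5) = 0.005539 K/W
Sum of the known resistances R_other = 0.04178 K/W
Required total resistance R_tot = ΔT/Q_allow = 27/374 = 0.07219 K/W
R_extruded polystyrene = R_tot − R_other = 0.03042 K/W
L = R·k·A = 0.03042×0.0347×11.5

L ≈ 12.1 mm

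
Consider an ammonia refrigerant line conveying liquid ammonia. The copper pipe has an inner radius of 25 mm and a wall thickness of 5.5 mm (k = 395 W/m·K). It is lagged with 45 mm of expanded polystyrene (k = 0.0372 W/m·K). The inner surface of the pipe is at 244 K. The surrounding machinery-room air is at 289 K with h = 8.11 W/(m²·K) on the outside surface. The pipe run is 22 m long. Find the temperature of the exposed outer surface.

T ≈ 286 K

Per-layer cylindrical resistances, series-summed:
R_copper pipe wall = ln(30.5/25)/(2π×395×22) = 3.642×10^-6 K/W
R_expanded polystyrene = ln(75.5/30.5)/(2π×0.0372×22) = 0.1763 K/W
R_outer film = 1/(h_o·2πr_oL) = 1/(8.11×2π×0.0755×22) = 0.01181 K/W
R_total = 0.1881 K/W
Q = ΔT/R_total = 45/0.1881
Q = 239 W
T_interface = T_inner + Q·ΣR(inner→interface) = 244 + 239×0.1763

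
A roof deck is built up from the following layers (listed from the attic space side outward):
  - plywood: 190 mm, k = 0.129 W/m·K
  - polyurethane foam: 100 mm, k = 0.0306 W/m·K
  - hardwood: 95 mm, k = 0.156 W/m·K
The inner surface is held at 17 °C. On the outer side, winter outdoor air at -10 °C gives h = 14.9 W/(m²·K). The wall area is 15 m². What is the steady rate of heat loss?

Q ≈ 74.8 W

Using the resistance-network approach (series):
R_plywood = L/(kA) = 0.19/(0.129×15) = 0.09819 K/W
R_polyurethane foam = L/(kA) = 0.1/(0.0306×15) = 0.2179 K/W
R_hardwood = L/(kA) = 0.095/(0.156×15) = 0.0406 K/W
R_outer film = 1/(h_o·A) = 1/(14.9×15) = 0.004474 K/W
R_total = 0.3611 K/W
Q = ΔT / R_total = 27 / 0.3611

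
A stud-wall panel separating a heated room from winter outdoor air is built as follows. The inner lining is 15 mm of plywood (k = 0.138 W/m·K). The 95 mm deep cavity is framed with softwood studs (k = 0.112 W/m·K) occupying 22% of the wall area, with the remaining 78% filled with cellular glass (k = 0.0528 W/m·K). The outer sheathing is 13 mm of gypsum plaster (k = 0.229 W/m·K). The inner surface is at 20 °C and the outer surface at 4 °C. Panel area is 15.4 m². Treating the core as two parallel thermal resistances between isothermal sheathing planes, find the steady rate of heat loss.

Q ≈ 153 W

Sheathing layers in series; stud and cavity paths in parallel between them.
R_inner = 0.015/(0.138×15.4) = 0.007058 K/W
R_stud  = 0.095/(0.112×0.22×15.4) = 0.2504 K/W
R_cav   = 0.095/(0.0528×0.78×15.4) = 0.1498 K/W
1/R_core = 1/R_stud + 1/R_cav → R_core = 0.09372 K/W
R_outer = 0.013/(0.229×15.4) = 0.003686 K/W
R_total = 0.1045 K/W
Q = ΔT/R_total = 16/0.1045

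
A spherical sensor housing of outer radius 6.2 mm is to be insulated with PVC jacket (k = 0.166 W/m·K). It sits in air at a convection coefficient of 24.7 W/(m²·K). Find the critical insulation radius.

r_cr ≈ 13.4 mm

For a sphere r_cr = 2k/h = 2×0.166/24.7
r_cr = 13.4 mm; since the bare radius (6.2 mm) is below r_cr, adding a thin layer of insulation will *increase* heat loss.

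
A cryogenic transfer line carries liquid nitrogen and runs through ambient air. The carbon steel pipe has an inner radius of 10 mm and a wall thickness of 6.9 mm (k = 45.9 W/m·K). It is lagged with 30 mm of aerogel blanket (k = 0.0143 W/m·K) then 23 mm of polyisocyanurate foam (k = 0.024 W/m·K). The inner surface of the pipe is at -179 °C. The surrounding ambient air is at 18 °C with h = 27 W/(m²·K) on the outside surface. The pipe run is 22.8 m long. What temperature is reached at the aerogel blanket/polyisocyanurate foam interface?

T ≈ -20.2 °C

Per-layer cylindrical resistances, series-summed:
R_carbon steel pipe wall = ln(16.9/10)/(2π×45.9×22.8) = 7.98×10^-5 K/W
R_aerogel blanket = ln(46.9/16.9)/(2π×0.0143×22.8) = 0.4983 K/W
R_polyisocyanurate foam = ln(69.9/46.9)/(2π×0.024×22.8) = 0.1161 K/W
R_outer film = 1/(h_o·2πr_oL) = 1/(27×2π×0.0699×22.8) = 0.003699 K/W
R_total = 0.6181 K/W
Q = ΔT/R_total = 197/0.6181
Q = 319 W
T_interface = T_inner + Q·ΣR(inner→interface) = -179 + 319×0.4983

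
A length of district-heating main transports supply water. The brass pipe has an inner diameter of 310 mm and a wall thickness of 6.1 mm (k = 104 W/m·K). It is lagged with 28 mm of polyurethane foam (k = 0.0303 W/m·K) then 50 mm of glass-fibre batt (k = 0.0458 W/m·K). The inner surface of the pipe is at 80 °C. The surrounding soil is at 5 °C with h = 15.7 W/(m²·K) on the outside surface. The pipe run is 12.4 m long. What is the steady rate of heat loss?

For a radial system each layer contributes R = ln(r_out/r_in)/(2πkL); films add R = 1/(hA).
R_brass pipe wall = ln(161.1/155)/(2π×104×12.4) = 4.764×10^-6 K/W
R_polyurethane foam = ln(189.1/161.1)/(2π×0.0303×12.4) = 0.06788 K/W
R_glass-fibre batt = ln(239.1/189.1)/(2π×0.0458×12.4) = 0.06575 K/W
R_outer film = 1/(h_o·2πr_oL) = 1/(15.7×2π×0.2391×12.4) = 0.003419 K/W
R_total = 0.1371 K/W
Q = ΔT/R_total = 75/0.1371

Q ≈ 547 W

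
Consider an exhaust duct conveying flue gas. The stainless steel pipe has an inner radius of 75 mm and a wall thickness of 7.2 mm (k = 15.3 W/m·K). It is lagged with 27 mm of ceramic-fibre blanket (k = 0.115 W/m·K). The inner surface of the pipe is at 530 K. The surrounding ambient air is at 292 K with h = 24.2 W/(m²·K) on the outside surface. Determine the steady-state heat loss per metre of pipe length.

Per-layer cylindrical resistances, series-summed:
R_stainless steel pipe wall = ln(82.2/75)/(2π×15.3×1) = 9.535×10^-4 K/W
R_ceramic-fibre blanket = ln(109.2/82.2)/(2π×0.115×1) = 0.3931 K/W
R_outer film = 1/(h_o·2πr_oL) = 1/(24.2×2π×0.1092×1) = 0.06023 K/W
R_total = 0.4543 K/W
Q = ΔT/R_total = 238/0.4543

q′ ≈ 524 W/m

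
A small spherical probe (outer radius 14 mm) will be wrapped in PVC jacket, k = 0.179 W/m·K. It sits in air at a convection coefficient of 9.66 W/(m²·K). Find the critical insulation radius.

r_cr ≈ 37.1 mm

For a sphere r_cr = 2k/h = 2×0.179/9.66
r_cr = 37.1 mm; since the bare radius (14 mm) is below r_cr, adding a thin layer of insulation will *increase* heat loss.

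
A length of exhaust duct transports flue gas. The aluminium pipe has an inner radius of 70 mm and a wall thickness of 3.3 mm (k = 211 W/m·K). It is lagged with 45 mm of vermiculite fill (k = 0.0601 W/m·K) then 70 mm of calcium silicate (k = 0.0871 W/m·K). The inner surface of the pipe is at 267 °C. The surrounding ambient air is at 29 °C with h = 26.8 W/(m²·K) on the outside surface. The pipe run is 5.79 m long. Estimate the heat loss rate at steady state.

Q ≈ 641 W

For a radial system each layer contributes R = ln(r_out/r_in)/(2πkL); films add R = 1/(hA).
R_aluminium pipe wall = ln(73.3/70)/(2π×211×5.79) = 6.001×10^-6 K/W
R_vermiculite fill = ln(118.3/73.3)/(2π×0.0601×5.79) = 0.2189 K/W
R_calcium silicate = ln(188.3/118.3)/(2π×0.0871×5.79) = 0.1467 K/W
R_outer film = 1/(h_o·2πr_oL) = 1/(26.8×2π×0.1883×5.79) = 0.005447 K/W
R_total = 0.3711 K/W
Q = ΔT/R_total = 238/0.3711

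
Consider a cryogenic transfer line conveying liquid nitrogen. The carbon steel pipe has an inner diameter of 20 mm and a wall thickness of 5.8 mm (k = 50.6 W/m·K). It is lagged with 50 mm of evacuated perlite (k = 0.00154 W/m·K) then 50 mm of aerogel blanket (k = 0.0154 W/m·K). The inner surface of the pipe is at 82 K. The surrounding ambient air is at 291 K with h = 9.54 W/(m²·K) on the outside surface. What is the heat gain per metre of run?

Cylindrical conduction, so R = ln(r₂/r₁)/(2πkL) per layer, in series:
R_carbon steel pipe wall = ln(15.8/10)/(2π×50.6×1) = 0.001439 K/W
R_evacuated perlite = ln(65.8/15.8)/(2π×0.00154×1) = 147.4 K/W
R_aerogel blanket = ln(115.8/65.8)/(2π×0.0154×1) = 5.842 K/W
R_outer film = 1/(h_o·2πr_oL) = 1/(9.54×2π×0.1158×1) = 0.1441 K/W
R_total = 153.4 K/W
Q = ΔT/R_total = 209/153.4

q′ ≈ 1.36 W/m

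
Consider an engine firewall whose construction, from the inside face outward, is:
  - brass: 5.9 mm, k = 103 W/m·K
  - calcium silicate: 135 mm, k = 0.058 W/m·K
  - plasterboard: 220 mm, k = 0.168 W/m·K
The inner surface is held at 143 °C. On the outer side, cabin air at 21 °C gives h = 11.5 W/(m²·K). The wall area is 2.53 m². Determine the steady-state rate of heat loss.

Model the wall as resistances in series:
R_brass = L/(kA) = 0.0059/(103×2.53) = 2.264×10^-5 K/W
R_calcium silicate = L/(kA) = 0.135/(0.058×2.53) = 0.92 K/W
R_plasterboard = L/(kA) = 0.22/(0.168×2.53) = 0.5176 K/W
R_outer film = 1/(h_o·A) = 1/(11.5×2.53) = 0.03437 K/W
R_total = 1.472 K/W
Q = ΔT / R_total = 122 / 1.472

Q ≈ 82.9 W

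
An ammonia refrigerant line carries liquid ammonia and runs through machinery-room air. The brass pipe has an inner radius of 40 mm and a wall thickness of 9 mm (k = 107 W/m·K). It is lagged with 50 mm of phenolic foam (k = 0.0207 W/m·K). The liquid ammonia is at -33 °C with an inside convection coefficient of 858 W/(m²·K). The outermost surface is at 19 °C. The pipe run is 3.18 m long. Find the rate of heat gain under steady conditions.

Cylindrical conduction, so R = ln(r₂/r₁)/(2πkL) per layer, in series:
R_inner film = 1/(h_i·2πr₁L) = 1/(858×2π×0.04×3.18) = 0.001458 K/W
R_brass pipe wall = ln(49/40)/(2π×107×3.18) = 9.492×10^-5 K/W
R_phenolic foam = ln(99/49)/(2π×0.0207×3.18) = 1.7 K/W
R_total = 1.702 K/W
Q = ΔT/R_total = 52/1.702

Q ≈ 30.6 W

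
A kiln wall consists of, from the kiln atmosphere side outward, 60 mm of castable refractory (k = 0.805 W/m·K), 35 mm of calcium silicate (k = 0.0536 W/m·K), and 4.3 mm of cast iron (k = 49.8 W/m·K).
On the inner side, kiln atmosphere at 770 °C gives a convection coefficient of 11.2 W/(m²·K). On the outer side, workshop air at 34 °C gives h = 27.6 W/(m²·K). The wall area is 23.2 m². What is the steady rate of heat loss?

Q ≈ 20000 W

Using the resistance-network approach (series):
R_inner film = 1/(h_i·A) = 1/(11.2×23.2) = 0.003849 K/W
R_castable refractory = L/(kA) = 0.06/(0.805×23.2) = 0.003213 K/W
R_calcium silicate = L/(kA) = 0.035/(0.0536×23.2) = 0.02815 K/W
R_cast iron = L/(kA) = 0.0043/(49.8×23.2) = 3.722×10^-6 K/W
R_outer film = 1/(h_o·A) = 1/(27.6×23.2) = 0.001562 K/W
R_total = 0.03677 K/W
Q = ΔT / R_total = 736 / 0.03677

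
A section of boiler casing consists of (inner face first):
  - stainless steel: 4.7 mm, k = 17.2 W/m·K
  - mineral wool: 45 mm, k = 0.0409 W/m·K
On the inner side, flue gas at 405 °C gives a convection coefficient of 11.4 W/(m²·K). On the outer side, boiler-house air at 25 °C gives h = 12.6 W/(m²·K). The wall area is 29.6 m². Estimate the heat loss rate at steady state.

Q ≈ 8870 W

Treating each layer as a thermal resistance in series:
R_inner film = 1/(h_i·A) = 1/(11.4×29.6) = 0.002963 K/W
R_stainless steel = L/(kA) = 0.0047/(17.2×29.6) = 9.232×10^-6 K/W
R_mineral wool = L/(kA) = 0.045/(0.0409×29.6) = 0.03717 K/W
R_outer film = 1/(h_o·A) = 1/(12.6×29.6) = 0.002681 K/W
R_total = 0.04282 K/W
Q = ΔT / R_total = 380 / 0.04282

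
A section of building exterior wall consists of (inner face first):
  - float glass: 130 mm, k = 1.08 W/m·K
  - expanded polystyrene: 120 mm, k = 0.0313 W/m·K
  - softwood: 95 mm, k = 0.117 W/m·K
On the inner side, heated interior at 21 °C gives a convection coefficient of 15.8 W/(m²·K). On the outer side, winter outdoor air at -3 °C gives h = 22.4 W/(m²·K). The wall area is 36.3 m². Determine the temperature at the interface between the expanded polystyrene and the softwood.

Treating each layer as a thermal resistance in series:
R_inner film = 1/(h_i·A) = 1/(15.8×36.3) = 0.001744 K/W
R_float glass = L/(kA) = 0.13/(1.08×36.3) = 0.003316 K/W
R_expanded polystyrene = L/(kA) = 0.12/(0.0313×36.3) = 0.1056 K/W
R_softwood = L/(kA) = 0.095/(0.117×36.3) = 0.02237 K/W
R_outer film = 1/(h_o·A) = 1/(22.4×36.3) = 0.00123 K/W
R_total = 0.1343 K/W;  Q = ΔT/R_total = 24/0.1343 = 178.7 W
T_interface = T_inner − Q·ΣR(inner→interface) = 21 − 179×0.1107

T ≈ 1.22 °C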